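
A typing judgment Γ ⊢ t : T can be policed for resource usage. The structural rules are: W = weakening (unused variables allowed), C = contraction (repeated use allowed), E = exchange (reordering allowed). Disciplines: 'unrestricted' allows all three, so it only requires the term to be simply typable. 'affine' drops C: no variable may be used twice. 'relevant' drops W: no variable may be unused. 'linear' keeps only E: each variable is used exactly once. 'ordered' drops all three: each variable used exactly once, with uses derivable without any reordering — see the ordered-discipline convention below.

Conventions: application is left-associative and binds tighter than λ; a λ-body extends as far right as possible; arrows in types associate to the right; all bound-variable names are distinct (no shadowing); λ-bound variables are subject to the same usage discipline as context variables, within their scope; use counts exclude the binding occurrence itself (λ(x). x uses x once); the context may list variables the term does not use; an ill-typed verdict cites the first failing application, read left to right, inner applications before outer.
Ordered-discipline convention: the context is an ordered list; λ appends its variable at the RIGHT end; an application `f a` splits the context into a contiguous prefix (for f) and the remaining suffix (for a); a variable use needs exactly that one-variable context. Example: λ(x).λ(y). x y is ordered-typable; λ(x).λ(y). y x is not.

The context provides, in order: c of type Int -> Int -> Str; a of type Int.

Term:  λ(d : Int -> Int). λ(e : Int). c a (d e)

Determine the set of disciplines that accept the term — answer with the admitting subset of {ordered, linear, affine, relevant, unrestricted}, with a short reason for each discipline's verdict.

admitted by: ordered, linear, affine, relevant, unrestricted
usage: c: 1×; a: 1×; d (bound): 1×; e (bound): 1×
use order (left to right): c, a, d, e
typing: well-typed — term : (Int -> Int) -> Int -> Str
ordered: ✓ — c, a, d, e: once each, no exchange needed
linear: ✓ — exactly-once usage across c, a, d, e
affine: ✓ — c, a, d, e: no repeats, contraction unneeded
relevant: ✓ — c, a, d, e: all used, weakening unneeded
unrestricted: ✓ — well-typed at (Int -> Int) -> Int -> Str; no restrictions here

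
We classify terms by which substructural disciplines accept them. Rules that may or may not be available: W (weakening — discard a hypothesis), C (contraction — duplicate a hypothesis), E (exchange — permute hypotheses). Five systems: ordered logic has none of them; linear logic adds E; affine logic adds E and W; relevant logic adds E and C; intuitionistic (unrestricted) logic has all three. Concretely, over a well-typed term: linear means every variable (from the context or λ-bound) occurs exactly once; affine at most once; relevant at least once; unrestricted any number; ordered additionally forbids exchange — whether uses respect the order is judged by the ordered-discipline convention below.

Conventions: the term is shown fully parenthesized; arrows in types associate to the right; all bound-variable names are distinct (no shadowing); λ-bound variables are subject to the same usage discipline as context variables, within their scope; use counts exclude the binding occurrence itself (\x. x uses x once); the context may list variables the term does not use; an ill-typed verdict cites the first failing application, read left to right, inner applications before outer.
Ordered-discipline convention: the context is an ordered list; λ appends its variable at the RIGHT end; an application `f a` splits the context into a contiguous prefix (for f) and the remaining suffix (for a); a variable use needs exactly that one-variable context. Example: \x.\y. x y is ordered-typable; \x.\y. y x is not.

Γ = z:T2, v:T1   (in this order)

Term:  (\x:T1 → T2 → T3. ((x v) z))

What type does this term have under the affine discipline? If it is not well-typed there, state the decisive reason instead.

term : (T1 → T2 → T3) → T3
counts: z: 1×; v: 1×; x (bound): 1×
left-to-right use order: x, v, z
typing: well-typed — term : (T1 → T2 → T3) → T3
all disciplines: ordered ✗; linear ✓; affine ✓; relevant ✓; unrestricted ✓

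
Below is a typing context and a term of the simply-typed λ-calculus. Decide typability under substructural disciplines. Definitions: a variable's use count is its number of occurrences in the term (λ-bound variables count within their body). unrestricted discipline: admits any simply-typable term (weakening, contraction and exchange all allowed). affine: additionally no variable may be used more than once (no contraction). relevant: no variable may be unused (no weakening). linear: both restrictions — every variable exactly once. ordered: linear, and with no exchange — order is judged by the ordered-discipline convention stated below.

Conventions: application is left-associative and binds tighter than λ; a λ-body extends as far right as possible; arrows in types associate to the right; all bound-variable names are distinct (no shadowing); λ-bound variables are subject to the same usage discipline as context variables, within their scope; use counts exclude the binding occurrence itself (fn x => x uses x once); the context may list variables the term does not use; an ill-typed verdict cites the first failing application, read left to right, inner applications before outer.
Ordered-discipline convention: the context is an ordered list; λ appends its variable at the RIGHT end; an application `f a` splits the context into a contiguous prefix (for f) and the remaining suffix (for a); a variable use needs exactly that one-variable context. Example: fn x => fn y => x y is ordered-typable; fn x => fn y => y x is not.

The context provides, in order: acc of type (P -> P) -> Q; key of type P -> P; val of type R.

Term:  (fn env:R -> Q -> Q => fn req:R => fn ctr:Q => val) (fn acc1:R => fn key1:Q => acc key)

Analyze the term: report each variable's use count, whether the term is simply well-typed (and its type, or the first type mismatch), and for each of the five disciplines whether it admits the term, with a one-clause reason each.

counts: acc: 1×; key: 1×; val: 1×; env [bound]: 0×; req [bound]: 0×; ctr [bound]: 0×; acc1 [bound]: 0×; key1 [bound]: 0×
use order (left to right): val, acc, key
typing: well-typed at R -> Q -> R
ordered: ✗ — unused: env, req, ctr, acc1, key1 — weakening required
linear: ✗ — unused: env, req, ctr, acc1, key1 — weakening required
affine: ✓ — none of acc, key, val, env, req, ctr, acc1, key1 used more than once
relevant: ✗ — unused: env, req, ctr, acc1, key1 — weakening required
unrestricted: ✓ — type-checks (R -> Q -> R) and nothing is barred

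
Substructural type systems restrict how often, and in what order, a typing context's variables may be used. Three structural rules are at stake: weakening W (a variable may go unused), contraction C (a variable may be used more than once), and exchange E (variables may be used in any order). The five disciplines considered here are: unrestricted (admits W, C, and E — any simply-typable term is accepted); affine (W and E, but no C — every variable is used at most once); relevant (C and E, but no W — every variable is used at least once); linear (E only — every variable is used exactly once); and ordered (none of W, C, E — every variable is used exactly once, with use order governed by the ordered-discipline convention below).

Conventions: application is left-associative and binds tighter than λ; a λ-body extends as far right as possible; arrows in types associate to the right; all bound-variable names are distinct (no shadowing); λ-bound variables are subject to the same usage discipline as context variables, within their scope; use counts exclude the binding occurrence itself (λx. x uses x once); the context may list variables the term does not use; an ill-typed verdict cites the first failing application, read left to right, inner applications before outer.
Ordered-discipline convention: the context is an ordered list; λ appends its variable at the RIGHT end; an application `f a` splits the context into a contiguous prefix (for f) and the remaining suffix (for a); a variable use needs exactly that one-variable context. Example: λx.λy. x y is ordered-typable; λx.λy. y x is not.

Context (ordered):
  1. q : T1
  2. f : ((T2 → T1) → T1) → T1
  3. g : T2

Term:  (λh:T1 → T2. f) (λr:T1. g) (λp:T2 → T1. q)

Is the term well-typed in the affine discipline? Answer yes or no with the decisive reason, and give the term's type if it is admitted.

yes — none of q, f, g, h, r, p used more than once; term : T1
counts: q: 1×; f: 1×; g: 1×; h [bound]: 0×; r [bound]: 0×; p [bound]: 0×
use order (left to right): f, g, q
typing: ✓ — T1
summary: ordered ✗, linear ✗, affine ✓, relevant ✗, unrestricted ✓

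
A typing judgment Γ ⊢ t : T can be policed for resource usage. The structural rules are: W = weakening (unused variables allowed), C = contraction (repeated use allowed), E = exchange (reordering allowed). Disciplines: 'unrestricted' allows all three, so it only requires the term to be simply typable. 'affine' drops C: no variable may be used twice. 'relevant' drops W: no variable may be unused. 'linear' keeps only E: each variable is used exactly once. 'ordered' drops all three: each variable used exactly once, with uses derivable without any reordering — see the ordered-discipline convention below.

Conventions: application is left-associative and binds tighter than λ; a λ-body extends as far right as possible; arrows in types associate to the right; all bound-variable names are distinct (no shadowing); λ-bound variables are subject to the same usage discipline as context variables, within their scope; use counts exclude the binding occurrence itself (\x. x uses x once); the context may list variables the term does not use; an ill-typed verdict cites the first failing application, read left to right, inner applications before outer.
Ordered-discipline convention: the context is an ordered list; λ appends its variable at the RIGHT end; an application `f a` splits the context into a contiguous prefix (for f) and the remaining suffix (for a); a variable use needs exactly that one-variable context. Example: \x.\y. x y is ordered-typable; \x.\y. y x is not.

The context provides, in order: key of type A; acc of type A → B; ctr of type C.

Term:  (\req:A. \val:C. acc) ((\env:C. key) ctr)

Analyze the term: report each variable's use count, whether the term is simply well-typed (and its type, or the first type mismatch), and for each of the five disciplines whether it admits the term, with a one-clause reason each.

variable uses: key ×1; acc ×1; ctr ×1; req (bound) ×0; val (bound) ×0; env (bound) ×0
uses in reading order: acc, key, ctr
typing: ✓ — C → A → B
ordered: ✗, req, val, env left unused
linear: ✗, req, val, env left unused
affine: ✓, key, acc, ctr, req, val, env: no repeats, contraction unneeded
relevant: ✗, req, val, env left unused
unrestricted: ✓, simply typable at C → A → B; W, C, E all held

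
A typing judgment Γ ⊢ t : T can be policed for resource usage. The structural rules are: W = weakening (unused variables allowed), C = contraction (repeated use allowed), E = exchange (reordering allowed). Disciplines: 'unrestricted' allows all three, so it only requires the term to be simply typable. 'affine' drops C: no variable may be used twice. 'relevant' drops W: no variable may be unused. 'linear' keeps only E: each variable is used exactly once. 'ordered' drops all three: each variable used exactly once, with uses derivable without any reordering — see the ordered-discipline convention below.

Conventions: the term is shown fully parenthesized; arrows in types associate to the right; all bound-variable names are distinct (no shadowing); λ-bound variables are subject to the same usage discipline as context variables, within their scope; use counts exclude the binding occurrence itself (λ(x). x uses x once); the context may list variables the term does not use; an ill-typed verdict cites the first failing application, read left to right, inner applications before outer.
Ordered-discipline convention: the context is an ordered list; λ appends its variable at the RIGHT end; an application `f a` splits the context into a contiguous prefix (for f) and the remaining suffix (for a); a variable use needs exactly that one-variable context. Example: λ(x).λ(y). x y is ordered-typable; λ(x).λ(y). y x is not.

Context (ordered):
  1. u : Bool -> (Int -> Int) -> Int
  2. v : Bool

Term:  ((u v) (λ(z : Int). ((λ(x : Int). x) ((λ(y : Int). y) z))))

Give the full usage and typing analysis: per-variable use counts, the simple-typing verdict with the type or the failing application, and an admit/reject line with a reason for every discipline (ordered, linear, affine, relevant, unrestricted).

usage: u: 1×; v: 1×; z (λ-bound): 1×; x (λ-bound): 1×; y (λ-bound): 1×
uses in reading order: u, v, x, y, z
typing: well-typed at Int
ordered: ✓, u, v, z, x, y once each; derivable with no W/C/E
linear: ✓, exactly-once usage across u, v, z, x, y
affine: ✓, none of u, v, z, x, y used more than once
relevant: ✓, every one of u, v, z, x, y appears
unrestricted: ✓, type-checks (Int) and nothing is barred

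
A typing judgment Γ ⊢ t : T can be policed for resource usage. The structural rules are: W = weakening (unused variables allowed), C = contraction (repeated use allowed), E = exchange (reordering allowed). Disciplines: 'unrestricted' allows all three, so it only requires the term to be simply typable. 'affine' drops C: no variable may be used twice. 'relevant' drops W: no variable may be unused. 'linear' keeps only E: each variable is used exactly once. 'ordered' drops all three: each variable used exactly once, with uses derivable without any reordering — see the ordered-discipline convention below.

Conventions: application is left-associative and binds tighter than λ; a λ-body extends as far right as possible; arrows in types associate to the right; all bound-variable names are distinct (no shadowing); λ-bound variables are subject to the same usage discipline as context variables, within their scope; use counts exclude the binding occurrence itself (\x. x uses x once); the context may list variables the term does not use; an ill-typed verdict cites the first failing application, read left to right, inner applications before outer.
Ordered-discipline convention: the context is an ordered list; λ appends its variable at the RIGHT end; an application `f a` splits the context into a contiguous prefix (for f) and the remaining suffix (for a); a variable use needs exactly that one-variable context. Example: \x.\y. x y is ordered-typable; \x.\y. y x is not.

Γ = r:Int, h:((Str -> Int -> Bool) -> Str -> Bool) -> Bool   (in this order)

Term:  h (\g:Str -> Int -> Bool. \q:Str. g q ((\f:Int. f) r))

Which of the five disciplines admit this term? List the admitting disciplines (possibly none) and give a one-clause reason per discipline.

accepted by: linear, affine, relevant, unrestricted
counts: r=1, h=1, g (bound)=1, q (bound)=1, f (bound)=1
left-to-right use order: h, g, q, f, r
typing: well-typed at Bool
ordered: ✗, no ordered split (uses run h, g, q, f, r)
linear: ✓, exactly-once usage across r, h, g, q, f
affine: ✓, none of r, h, g, q, f used more than once
relevant: ✓, none of r, h, g, q, f goes unused
unrestricted: ✓, typability at Bool is all that's needed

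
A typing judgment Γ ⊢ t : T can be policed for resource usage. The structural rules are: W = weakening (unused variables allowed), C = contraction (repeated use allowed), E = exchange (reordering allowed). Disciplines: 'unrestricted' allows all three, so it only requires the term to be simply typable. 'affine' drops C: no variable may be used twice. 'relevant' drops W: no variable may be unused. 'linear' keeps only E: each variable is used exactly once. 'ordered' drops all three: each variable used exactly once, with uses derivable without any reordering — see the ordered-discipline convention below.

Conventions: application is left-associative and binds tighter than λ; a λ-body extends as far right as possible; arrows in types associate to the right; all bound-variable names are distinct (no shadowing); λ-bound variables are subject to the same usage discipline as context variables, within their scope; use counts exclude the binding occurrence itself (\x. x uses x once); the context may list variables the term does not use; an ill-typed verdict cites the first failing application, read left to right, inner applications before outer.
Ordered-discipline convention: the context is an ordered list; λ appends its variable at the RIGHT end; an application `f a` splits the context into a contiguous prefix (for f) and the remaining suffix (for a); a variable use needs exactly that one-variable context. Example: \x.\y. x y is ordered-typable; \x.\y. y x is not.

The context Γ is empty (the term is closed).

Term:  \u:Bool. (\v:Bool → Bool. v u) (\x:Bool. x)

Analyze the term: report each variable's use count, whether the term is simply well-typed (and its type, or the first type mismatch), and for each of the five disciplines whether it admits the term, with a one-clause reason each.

counts: u [bound]: 1, v [bound]: 1, x [bound]: 1
order of uses: v, u, x
typing: the term checks, with type Bool → Bool
ordered ✗ (no ordered split (uses run v, u, x))
linear ✓ (single use per variable (u, v, x))
affine ✓ (none of u, v, x used more than once)
relevant ✓ (none of u, v, x goes unused)
unrestricted ✓ (type-checks (Bool → Bool) and nothing is barred)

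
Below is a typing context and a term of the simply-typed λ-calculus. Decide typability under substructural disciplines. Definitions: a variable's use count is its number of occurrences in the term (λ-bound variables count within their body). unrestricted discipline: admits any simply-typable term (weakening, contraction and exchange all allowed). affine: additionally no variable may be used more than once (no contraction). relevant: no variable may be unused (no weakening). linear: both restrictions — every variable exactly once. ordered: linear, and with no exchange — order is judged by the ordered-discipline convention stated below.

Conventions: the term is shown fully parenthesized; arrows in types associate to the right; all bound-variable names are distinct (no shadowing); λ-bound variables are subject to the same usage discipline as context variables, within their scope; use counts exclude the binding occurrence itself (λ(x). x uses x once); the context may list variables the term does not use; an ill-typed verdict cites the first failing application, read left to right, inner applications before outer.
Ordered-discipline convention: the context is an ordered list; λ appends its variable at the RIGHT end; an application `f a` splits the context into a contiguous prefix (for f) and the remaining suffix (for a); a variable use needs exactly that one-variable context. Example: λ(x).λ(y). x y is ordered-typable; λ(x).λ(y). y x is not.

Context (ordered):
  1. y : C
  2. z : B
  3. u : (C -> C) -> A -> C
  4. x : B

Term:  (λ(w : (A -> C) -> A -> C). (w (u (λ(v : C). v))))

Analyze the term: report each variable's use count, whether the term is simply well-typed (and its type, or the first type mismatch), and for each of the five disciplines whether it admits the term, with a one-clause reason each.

use counts: y: 0, z: 0, u: 1, x: 0, w [bound]: 1, v [bound]: 1
uses in reading order: w, u, v
typing: well-typed at ((A -> C) -> A -> C) -> A -> C
ordered: ✗ — y, z, x never used (weakening)
linear: ✗ — y, z, x never used (weakening)
affine: ✓ — y, z, u, x, w, v: no repeats, contraction unneeded
relevant: ✗ — y, z, x never used (weakening)
unrestricted: ✓ — typability at ((A -> C) -> A -> C) -> A -> C is all that's needed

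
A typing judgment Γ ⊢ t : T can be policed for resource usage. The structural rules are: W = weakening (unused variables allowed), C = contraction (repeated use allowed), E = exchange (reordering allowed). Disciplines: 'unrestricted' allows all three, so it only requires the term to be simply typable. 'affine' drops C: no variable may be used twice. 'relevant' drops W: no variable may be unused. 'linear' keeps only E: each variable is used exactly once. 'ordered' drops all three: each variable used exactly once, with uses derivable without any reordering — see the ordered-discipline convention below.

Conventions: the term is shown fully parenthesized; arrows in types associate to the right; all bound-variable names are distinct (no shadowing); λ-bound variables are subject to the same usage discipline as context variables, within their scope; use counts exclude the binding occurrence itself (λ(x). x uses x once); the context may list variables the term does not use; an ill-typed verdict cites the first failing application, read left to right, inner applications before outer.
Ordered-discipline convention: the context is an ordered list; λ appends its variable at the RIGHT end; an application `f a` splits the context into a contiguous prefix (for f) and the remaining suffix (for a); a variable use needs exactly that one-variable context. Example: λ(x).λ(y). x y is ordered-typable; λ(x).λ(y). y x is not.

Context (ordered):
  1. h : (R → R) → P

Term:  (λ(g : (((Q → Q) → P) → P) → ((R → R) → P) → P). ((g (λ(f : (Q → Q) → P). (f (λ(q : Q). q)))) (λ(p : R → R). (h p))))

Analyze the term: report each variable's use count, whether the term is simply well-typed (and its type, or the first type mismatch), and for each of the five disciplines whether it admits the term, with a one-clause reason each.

use counts: h: 1×; g (bound): 1×; f (bound): 1×; q (bound): 1×; p (bound): 1×
order of uses: g, f, q, h, p
typing: well-typed at ((((Q → Q) → P) → P) → ((R → R) → P) → P) → P
ordered: ✗ — use order g, f, q, h, p needs exchange
linear: ✓ — each of h, g, f, q, p used exactly once
affine: ✓ — h, g, f, q, p: no repeats, contraction unneeded
relevant: ✓ — none of h, g, f, q, p goes unused
unrestricted: ✓ — type-checks (((((Q → Q) → P) → P) → ((R → R) → P) → P) → P) and nothing is barred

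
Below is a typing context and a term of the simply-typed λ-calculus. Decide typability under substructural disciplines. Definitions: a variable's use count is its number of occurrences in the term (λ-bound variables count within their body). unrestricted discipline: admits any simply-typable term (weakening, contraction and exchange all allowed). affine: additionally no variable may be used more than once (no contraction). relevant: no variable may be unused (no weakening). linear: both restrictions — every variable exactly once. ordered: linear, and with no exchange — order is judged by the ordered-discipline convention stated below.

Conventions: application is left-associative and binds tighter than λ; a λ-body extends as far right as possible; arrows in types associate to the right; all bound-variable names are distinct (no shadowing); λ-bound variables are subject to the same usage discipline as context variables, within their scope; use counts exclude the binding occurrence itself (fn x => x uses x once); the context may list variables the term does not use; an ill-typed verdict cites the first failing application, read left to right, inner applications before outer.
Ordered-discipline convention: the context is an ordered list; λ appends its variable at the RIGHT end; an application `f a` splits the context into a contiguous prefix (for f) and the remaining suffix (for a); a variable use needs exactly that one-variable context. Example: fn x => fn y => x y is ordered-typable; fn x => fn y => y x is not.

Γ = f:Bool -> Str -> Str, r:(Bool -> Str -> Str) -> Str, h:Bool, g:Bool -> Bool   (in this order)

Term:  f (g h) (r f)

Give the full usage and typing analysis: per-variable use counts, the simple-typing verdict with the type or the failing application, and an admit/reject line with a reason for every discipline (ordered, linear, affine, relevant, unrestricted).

use counts: f: 2; r: 1; h: 1; g: 1
order of uses: f, g, h, r, f
typing: ✓ — Str
ordered: ✗ — needs contraction — f ×2
linear: ✗ — needs contraction — f ×2
affine: ✗ — needs contraction — f ×2
relevant: ✓ — f, r, h, g: all used, weakening unneeded
unrestricted: ✓ — simply typable at Str; W, C, E all held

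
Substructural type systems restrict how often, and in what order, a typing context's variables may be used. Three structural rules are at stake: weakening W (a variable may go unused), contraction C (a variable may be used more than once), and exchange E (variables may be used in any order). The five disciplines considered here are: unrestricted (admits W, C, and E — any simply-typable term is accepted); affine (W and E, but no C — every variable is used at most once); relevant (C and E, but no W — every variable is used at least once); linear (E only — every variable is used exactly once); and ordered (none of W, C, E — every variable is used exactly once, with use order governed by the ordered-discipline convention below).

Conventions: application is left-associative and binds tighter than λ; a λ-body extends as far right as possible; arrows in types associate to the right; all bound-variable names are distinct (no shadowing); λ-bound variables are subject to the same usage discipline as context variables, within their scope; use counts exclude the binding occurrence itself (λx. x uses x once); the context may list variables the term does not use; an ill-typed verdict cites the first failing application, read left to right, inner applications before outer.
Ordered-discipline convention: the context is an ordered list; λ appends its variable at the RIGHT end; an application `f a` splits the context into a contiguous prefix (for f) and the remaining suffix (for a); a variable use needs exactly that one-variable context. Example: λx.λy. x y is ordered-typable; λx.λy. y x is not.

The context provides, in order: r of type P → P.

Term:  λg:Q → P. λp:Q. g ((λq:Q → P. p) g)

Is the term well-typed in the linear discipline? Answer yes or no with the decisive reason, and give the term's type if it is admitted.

no — needs contraction — g ×2; needs weakening: r, q unused
counts: r: 0×; g (λ-bound): 2×; p (λ-bound): 1×; q (λ-bound): 0×
order of uses: g, p, g
typing: well-typed — term : (Q → P) → Q → P
across the five disciplines: ordered ✗, linear ✗, affine ✗, relevant ✗, unrestricted ✓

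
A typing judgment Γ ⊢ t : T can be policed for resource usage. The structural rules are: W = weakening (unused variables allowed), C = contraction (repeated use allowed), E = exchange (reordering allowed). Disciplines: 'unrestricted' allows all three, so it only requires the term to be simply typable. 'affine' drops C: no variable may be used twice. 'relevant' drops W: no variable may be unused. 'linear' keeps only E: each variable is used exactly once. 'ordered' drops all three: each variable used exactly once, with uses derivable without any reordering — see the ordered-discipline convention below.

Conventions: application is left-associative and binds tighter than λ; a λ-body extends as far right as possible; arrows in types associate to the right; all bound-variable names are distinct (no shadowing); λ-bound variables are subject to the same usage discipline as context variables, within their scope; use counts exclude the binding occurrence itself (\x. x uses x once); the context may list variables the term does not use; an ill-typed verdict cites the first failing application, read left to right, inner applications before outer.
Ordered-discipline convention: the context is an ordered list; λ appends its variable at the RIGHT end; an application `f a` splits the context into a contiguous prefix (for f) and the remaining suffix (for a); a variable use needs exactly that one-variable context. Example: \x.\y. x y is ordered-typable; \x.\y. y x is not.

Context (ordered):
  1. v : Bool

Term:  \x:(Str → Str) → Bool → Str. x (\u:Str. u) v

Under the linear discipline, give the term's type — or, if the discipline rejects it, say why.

term : ((Str → Str) → Bool → Str) → Str
use counts: v: 1×, x [bound]: 1×, u [bound]: 1×
order of uses: x, u, v
typing: the term checks, with type ((Str → Str) → Bool → Str) → Str
all disciplines: ordered ✗; linear ✓; affine ✓; relevant ✓; unrestricted ✓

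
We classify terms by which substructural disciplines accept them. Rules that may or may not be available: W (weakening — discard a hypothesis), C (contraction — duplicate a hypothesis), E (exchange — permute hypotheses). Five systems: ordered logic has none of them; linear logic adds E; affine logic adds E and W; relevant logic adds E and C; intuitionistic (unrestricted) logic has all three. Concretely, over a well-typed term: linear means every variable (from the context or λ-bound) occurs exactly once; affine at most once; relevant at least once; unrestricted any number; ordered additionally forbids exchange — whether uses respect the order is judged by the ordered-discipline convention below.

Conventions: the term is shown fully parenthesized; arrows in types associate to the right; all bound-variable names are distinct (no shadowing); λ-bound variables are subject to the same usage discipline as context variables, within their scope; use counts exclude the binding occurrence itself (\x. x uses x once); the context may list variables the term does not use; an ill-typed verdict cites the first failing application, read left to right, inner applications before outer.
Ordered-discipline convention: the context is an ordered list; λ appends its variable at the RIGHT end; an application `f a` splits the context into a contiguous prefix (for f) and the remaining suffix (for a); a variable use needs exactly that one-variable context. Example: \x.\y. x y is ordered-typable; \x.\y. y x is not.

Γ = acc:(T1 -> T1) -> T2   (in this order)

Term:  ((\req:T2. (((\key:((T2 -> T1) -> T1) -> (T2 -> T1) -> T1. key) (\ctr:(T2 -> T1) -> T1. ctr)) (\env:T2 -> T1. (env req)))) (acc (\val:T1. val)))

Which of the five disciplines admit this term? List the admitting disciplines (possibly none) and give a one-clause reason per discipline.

admitted by: linear, affine, relevant, unrestricted
use counts: acc ×1, req [bound] ×1, key [bound] ×1, ctr [bound] ×1, env [bound] ×1, val [bound] ×1
left-to-right use order: key, ctr, env, req, acc, val
typing: the term checks, with type (T2 -> T1) -> T1
ordered ✗ (no ordered split (uses run key, ctr, env, req, acc, val))
linear ✓ (each of acc, req, key, ctr, env, val used exactly once)
affine ✓ (acc, req, key, ctr, env, val: no repeats, contraction unneeded)
relevant ✓ (at least one use each (acc, req, key, ctr, env, val))
unrestricted ✓ (simply typable at (T2 -> T1) -> T1; W, C, E all held)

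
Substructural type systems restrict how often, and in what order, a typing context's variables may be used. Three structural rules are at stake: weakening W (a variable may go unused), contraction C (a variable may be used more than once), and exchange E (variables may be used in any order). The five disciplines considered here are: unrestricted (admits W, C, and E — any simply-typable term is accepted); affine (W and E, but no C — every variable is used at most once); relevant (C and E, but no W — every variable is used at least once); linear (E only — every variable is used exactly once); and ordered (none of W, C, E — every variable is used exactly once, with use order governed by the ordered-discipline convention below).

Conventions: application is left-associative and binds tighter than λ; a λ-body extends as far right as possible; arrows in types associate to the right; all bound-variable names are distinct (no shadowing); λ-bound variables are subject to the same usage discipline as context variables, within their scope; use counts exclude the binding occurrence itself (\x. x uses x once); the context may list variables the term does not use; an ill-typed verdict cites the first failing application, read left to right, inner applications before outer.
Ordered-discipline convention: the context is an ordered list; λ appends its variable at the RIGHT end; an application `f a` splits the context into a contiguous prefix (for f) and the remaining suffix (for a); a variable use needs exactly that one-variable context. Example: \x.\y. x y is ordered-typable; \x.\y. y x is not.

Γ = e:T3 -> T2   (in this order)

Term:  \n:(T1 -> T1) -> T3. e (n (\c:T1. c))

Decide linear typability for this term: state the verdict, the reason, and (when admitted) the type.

yes — e, n, c: one use apiece; term : ((T1 -> T1) -> T3) -> T2
use counts: e: 1×; n (λ-bound): 1×; c (λ-bound): 1×
uses in reading order: e, n, c
typing: ✓ — ((T1 -> T1) -> T3) -> T2
all disciplines: ordered ✓ | linear ✓ | affine ✓ | relevant ✓ | unrestricted ✓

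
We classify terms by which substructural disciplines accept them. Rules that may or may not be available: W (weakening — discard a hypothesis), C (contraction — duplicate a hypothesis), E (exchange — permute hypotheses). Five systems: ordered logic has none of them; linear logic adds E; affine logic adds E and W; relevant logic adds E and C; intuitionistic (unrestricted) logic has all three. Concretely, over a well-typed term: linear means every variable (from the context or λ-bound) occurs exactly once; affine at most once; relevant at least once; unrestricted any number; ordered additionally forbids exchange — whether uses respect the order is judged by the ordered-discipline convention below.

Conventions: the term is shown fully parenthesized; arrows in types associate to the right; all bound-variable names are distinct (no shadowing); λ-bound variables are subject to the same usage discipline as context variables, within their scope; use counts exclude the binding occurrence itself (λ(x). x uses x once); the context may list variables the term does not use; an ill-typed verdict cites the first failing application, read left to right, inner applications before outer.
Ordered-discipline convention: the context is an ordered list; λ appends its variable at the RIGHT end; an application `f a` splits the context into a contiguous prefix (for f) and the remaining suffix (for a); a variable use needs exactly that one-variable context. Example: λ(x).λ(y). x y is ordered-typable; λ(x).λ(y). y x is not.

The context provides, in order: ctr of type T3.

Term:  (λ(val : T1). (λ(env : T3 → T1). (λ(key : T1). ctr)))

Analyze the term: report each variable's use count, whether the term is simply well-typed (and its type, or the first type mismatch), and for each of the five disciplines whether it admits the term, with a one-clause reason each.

variable uses: ctr: 1×; val (bound): 0×; env (bound): 0×; key (bound): 0×
order of uses: ctr
typing: well-typed at T1 → (T3 → T1) → T1 → T3
ordered: ✗ — val, env, key never used (weakening)
linear: ✗ — val, env, key never used (weakening)
affine: ✓ — none of ctr, val, env, key used more than once
relevant: ✗ — val, env, key never used (weakening)
unrestricted: ✓ — type-checks (T1 → (T3 → T1) → T1 → T3) and nothing is barred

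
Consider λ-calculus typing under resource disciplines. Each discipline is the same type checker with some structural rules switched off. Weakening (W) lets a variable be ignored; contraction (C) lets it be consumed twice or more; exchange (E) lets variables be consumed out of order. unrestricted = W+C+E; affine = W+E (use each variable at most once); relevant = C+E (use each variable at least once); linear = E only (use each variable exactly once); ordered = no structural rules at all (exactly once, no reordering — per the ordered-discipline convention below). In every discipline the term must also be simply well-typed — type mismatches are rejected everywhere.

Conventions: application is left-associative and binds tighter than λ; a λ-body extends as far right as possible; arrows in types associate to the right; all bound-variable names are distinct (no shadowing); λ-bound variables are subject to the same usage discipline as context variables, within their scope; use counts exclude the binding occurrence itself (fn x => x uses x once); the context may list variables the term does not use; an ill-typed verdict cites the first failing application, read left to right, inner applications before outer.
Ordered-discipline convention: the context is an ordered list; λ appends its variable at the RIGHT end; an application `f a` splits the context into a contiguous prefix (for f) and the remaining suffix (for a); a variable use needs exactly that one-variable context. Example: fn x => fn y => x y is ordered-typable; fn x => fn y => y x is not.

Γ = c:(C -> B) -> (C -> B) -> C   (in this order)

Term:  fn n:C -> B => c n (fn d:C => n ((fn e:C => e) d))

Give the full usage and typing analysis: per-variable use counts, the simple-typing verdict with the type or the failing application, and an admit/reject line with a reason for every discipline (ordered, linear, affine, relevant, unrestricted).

variable uses: c ×1; n [bound] ×2; d [bound] ×1; e [bound] ×1
order of uses: c, n, n, e, d
typing: well-typed at (C -> B) -> C
ordered ✗ (needs contraction — n ×2)
linear ✗ (needs contraction — n ×2)
affine ✗ (needs contraction — n ×2)
relevant ✓ (at least one use each (c, n, d, e))
unrestricted ✓ (well-typed at (C -> B) -> C; no restrictions here)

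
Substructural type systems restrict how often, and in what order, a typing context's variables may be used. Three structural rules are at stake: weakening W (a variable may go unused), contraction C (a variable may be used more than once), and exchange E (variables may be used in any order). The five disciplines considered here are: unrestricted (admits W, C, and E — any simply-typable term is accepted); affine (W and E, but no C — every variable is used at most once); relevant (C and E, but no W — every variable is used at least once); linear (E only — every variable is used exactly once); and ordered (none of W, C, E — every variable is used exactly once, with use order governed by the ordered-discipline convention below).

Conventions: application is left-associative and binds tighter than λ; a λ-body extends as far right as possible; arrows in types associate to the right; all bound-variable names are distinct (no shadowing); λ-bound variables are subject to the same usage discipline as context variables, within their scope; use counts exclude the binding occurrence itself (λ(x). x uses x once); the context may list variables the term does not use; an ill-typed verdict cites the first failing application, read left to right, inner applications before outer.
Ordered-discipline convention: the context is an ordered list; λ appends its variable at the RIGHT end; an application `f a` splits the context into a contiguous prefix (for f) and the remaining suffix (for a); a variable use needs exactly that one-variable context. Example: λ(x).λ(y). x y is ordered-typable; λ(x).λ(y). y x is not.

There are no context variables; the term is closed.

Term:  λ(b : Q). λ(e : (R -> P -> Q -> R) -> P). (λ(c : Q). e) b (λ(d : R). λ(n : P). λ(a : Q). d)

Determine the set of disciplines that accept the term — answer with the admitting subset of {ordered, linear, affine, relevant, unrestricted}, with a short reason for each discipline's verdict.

admitted in: affine, unrestricted
use counts: b (bound) ×1; e (bound) ×1; c (bound) ×0; d (bound) ×1; n (bound) ×0; a (bound) ×0
use order (left to right): e, b, d
typing: ✓ — Q -> ((R -> P -> Q -> R) -> P) -> P
ordered: ✗ — needs weakening: c, n, a unused
linear: ✗ — needs weakening: c, n, a unused
affine: ✓ — no duplicate uses among b, e, c, d, n, a
relevant: ✗ — needs weakening: c, n, a unused
unrestricted: ✓ — typability at Q -> ((R -> P -> Q -> R) -> P) -> P is all that's needed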